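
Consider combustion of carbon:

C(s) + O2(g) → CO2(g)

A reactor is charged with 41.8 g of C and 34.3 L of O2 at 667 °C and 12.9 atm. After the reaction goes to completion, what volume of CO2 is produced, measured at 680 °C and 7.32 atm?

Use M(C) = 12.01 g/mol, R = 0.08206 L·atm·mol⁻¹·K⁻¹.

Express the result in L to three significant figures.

n(C) = 41.8 / 12.01 = 3.480 mol
n(O2) = PV/RT = (12.9 × 34.3) / (0.08206 × 940.15) = 5.735 mol
For 3.480 mol C, stoichiometry requires (1/1) × 3.480 = 3.480 mol O2; 5.735 mol is available, so C is limiting.
n(CO2) = (1/1) × 3.480 = 3.480 mol
V(CO2) = nRT/P = 3.480 × 0.08206 × 953.15 / 7.32 = 37.18 L

37.2 L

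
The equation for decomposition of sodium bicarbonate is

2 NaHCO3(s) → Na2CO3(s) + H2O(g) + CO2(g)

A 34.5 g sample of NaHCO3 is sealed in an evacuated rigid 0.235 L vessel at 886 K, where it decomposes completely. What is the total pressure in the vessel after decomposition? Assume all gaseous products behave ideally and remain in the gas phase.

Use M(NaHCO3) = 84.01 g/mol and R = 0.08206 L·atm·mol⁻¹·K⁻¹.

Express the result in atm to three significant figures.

n(NaHCO3) = 34.5 / 84.01 = 0.4107 mol
n(gas produced) = (2/2) × 0.4107 = 0.4107 mol
P = nRT/V = 0.4107 × 0.08206 × 886 / 0.235 = 127.1 atm

127 atm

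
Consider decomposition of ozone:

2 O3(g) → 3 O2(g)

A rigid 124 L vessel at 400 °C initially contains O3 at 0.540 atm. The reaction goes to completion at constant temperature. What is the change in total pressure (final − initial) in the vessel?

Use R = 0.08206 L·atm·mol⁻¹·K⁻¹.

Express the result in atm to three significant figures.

0.270 atm

At constant T and V, P ∝ n(gas): 2 mol gas → 3 mol gas.
P_final = (3/2) × 0.540 = 0.8100 atm; ΔP = 0.8100 − 0.540 = 0.2700 atm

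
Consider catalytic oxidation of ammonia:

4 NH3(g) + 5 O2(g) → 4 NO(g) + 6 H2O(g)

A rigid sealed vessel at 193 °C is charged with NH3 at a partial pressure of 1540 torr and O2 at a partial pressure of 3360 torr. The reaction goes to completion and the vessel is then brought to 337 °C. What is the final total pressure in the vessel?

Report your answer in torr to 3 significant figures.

6920 torr

At constant V, partial pressures at 193 °C are proportional to moles, so apply stoichiometry directly to pressures.
P(O2) required for 1540 torr of NH3 = (5/4) × 1540 = 1925 torr; available 3360 torr, so NH3 is limiting.
P(O2) remaining = 3360 − (5/4) × 1540 = 1435 torr
P(gaseous products) = (4+6)/4 × 1540 = 3850 torr
P_total at 193 °C = 1435 + 3850 = 5285 torr
Scaling to 337 °C: P = 5285 × 610.15/466.15 = 6918 torr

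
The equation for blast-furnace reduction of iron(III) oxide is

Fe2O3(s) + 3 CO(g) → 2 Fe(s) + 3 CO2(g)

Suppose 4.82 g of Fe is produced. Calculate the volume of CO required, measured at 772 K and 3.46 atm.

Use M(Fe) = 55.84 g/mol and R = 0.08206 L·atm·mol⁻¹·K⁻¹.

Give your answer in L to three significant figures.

2.37 L

n(Fe) = 4.820 / 55.84 = 0.08632 mol
n(CO) = (3/2) × 0.08632 = 0.1295 mol
V = nRT/P = 0.1295 × 0.08206 × 772 / 3.46 = 2.371 L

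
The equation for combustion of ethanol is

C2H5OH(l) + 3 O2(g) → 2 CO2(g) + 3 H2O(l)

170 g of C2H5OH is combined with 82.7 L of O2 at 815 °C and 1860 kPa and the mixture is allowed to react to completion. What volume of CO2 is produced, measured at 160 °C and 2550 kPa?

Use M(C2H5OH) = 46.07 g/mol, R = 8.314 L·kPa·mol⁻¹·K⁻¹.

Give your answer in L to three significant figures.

n(C2H5OH) = 170 / 46.07 = 3.690 mol
n(O2) = PV/RT = (1860 × 82.7) / (8.314 × 1088.15) = 17.00 mol
For 3.690 mol C2H5OH, stoichiometry requires (3/1) × 3.690 = 11.07 mol O2; 17.00 mol is available, so C2H5OH is limiting.
n(CO2) = (2/1) × 3.690 = 7.380 mol
V(CO2) = nRT/P = 7.380 × 8.314 × 433.15 / 2550 = 10.42 L

10.4 L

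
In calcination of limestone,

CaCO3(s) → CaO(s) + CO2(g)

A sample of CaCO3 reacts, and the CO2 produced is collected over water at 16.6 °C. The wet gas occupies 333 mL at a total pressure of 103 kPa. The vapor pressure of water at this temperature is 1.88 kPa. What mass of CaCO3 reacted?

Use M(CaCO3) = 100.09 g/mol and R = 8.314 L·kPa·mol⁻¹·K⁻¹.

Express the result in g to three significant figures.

P(CO2) = 103 − 1.88 = 101.1 kPa
n(CO2) = PV/RT = (101.1 × 0.3330) / (8.314 × 289.75) = 0.01398 mol
n(CaCO3) = (1/1) × 0.01398 = 0.01398 mol
m(CaCO3) = 0.01398 × 100.09 = 1.399 g

1.40 g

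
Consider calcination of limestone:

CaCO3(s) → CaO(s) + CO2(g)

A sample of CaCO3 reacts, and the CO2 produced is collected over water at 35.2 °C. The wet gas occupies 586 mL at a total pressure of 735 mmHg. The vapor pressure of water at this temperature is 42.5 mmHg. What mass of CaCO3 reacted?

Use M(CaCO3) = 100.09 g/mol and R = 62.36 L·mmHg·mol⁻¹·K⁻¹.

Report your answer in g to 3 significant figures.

P(CO2) = 735 − 42.5 = 692.5 mmHg
n(CO2) = PV/RT = (692.5 × 0.5860) / (62.36 × 308.35) = 0.02110 mol
n(CaCO3) = (1/1) × 0.02110 = 0.02110 mol
m(CaCO3) = 0.02110 × 100.09 = 2.112 g

2.11 g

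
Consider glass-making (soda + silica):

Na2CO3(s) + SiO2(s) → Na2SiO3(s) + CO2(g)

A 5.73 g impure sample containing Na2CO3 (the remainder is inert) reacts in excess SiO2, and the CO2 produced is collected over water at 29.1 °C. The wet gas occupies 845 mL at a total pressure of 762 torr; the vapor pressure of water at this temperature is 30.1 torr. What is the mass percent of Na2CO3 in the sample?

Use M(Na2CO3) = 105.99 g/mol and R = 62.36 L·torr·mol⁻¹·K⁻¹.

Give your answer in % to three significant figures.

P(CO2) = 762 − 30.1 = 731.9 torr
n(CO2) = PV/RT = (731.9 × 0.8450) / (62.36 × 302.25) = 0.03281 mol
n(Na2CO3) = (1/1) × 0.03281 = 0.03281 mol
m(Na2CO3) = 0.03281 × 105.99 = 3.478 g
%Na2CO3 = 3.478 / 5.73 × 100 = 60.70%

60.7 %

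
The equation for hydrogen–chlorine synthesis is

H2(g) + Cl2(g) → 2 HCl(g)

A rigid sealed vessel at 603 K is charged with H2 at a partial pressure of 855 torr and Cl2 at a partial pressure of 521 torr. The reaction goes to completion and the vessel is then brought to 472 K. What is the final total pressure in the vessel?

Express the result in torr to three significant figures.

With V and T fixed, P_i ∝ n_i, so the mole ratios apply directly to partial pressures at 603 K.
P(Cl2) required for 855 torr of H2 = (1/1) × 855 = 855.0 torr; available 521 torr, so Cl2 is limiting.
P(H2) remaining = 855 − (1/1) × 521 = 334.0 torr
P(gaseous products) = (2)/1 × 521 = 1042 torr
P_total at 603 K = 334.0 + 1042 = 1376 torr
Scaling to 472 K: P = 1376 × 472/603 = 1077 torr

1080 torr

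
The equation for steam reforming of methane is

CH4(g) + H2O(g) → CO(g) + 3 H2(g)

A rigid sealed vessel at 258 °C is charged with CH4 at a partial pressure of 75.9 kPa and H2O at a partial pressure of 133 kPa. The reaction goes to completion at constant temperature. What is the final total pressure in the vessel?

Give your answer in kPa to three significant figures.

Because the vessel is rigid and T is held at 258 °C, work the stoichiometry in partial pressures (P_i = n_iRT/V).
P(H2O) required for 75.9 kPa of CH4 = (1/1) × 75.9 = 75.90 kPa; available 133 kPa, so CH4 is limiting.
P(H2O) remaining = 133 − (1/1) × 75.9 = 57.10 kPa
P(gaseous products) = (1+3)/1 × 75.9 = 303.6 kPa
P_total at 258 °C = 57.10 + 303.6 = 360.7 kPa

361 kPa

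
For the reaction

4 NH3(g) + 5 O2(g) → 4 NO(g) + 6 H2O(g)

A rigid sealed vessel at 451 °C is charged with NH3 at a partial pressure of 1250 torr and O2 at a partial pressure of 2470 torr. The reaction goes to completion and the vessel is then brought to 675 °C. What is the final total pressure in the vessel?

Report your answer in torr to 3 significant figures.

5280 torr

With V and T fixed, P_i ∝ n_i, so the mole ratios apply directly to partial pressures at 451 °C.
P(O2) required for 1250 torr of NH3 = (5/4) × 1250 = 1562 torr; available 2470 torr, so NH3 is limiting.
P(O2) remaining = 2470 − (5/4) × 1250 = 907.5 torr
P(gaseous products) = (4+6)/4 × 1250 = 3125 torr
P_total at 451 °C = 907.5 + 3125 = 4032 torr
Scaling to 675 °C: P = 4032 × 948.15/724.15 = 5279 torr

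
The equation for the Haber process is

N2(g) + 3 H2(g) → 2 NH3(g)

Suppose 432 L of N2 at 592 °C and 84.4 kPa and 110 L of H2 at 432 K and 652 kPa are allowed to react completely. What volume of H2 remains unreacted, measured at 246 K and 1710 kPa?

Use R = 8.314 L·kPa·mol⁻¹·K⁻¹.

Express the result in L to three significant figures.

5.69 L

n(N2) = PV/RT = (84.4 × 432) / (8.314 × 865.15) = 5.069 mol
n(H2) = PV/RT = (652 × 110) / (8.314 × 432) = 19.97 mol
For 5.069 mol N2, stoichiometry requires (3/1) × 5.069 = 15.21 mol H2; 19.97 mol is available, so N2 is limiting.
n(H2) consumed = (3/1) × 5.069 = 15.21 mol; remaining = 19.97 − 15.21 = 4.760 mol
V(H2) = nRT/P = 4.760 × 8.314 × 246 / 1710 = 5.693 L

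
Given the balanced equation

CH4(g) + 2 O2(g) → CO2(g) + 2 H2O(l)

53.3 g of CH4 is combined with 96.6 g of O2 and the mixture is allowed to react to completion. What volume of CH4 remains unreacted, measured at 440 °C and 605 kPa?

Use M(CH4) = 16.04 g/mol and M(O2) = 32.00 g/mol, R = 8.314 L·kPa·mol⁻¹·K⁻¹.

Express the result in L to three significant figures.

n(CH4) = 53.3 / 16.04 = 3.323 mol
n(O2) = 96.6 / 32.00 = 3.019 mol
For 3.323 mol CH4, stoichiometry requires (2/1) × 3.323 = 6.646 mol O2; 3.019 mol is available, so O2 is limiting.
n(CH4) consumed = (1/2) × 3.019 = 1.510 mol; remaining = 3.323 − 1.510 = 1.813 mol
V(CH4) = nRT/P = 1.813 × 8.314 × 713.15 / 605 = 17.77 L

17.8 L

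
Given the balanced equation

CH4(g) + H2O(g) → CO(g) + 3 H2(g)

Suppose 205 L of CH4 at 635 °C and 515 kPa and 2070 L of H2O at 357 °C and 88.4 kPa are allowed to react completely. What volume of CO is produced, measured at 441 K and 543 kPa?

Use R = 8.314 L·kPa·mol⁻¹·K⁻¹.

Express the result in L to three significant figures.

n(CH4) = PV/RT = (515 × 205) / (8.314 × 908.15) = 13.98 mol
n(H2O) = PV/RT = (88.4 × 2070) / (8.314 × 630.15) = 34.93 mol
For 13.98 mol CH4, stoichiometry requires (1/1) × 13.98 = 13.98 mol H2O; 34.93 mol is available, so CH4 is limiting.
n(CO) = (1/1) × 13.98 = 13.98 mol
V(CO) = nRT/P = 13.98 × 8.314 × 441 / 543 = 94.40 L

94.4 L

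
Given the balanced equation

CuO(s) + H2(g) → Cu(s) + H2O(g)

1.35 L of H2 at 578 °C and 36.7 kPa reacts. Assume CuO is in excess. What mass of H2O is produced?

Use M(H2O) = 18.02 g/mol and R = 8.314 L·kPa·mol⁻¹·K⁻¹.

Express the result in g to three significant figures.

0.126 g

n(H2) = PV/RT = (36.7 × 1.35) / (8.314 × 851.15) = 0.007001 mol
n(H2O) = (1/1) × 0.007001 = 0.007001 mol
m(H2O) = 0.007001 × 18.02 = 0.1262 g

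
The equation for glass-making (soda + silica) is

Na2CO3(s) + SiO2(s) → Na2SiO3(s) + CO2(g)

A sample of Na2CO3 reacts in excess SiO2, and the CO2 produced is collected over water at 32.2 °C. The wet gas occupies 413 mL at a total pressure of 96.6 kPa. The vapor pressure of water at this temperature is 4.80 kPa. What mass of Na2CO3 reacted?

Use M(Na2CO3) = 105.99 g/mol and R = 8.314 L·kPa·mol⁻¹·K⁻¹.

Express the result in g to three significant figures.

1.58 g

P(CO2) = 96.6 − 4.80 = 91.80 kPa
n(CO2) = PV/RT = (91.80 × 0.4130) / (8.314 × 305.35) = 0.01493 mol
n(Na2CO3) = (1/1) × 0.01493 = 0.01493 mol
m(Na2CO3) = 0.01493 × 105.99 = 1.582 g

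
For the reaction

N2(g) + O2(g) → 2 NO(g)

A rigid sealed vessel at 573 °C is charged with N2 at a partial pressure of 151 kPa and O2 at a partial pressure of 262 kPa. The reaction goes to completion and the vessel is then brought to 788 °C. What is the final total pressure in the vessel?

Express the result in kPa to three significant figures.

518 kPa

With V and T fixed, P_i ∝ n_i, so the mole ratios apply directly to partial pressures at 573 °C.
P(O2) required for 151 kPa of N2 = (1/1) × 151 = 151.0 kPa; available 262 kPa, so N2 is limiting.
P(O2) remaining = 262 − (1/1) × 151 = 111.0 kPa
P(gaseous products) = (2)/1 × 151 = 302.0 kPa
P_total at 573 °C = 111.0 + 302.0 = 413.0 kPa
Scaling to 788 °C: P = 413.0 × 1061.15/846.15 = 517.9 kPa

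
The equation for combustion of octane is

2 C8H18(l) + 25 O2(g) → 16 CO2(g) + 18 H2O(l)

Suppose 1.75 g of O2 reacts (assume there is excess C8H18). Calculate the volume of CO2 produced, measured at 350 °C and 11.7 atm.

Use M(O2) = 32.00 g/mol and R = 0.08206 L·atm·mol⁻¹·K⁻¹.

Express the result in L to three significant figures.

0.153 L

n(O2) = 1.750 / 32.00 = 0.05469 mol
n(CO2) = (16/25) × 0.05469 = 0.03500 mol
V = nRT/P = 0.03500 × 0.08206 × 623.15 / 11.7 = 0.1530 L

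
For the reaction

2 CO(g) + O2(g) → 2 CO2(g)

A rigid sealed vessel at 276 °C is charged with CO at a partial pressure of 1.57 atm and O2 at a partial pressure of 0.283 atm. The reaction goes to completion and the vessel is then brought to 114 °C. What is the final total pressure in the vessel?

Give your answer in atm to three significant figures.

1.11 atm

Because the vessel is rigid and T is held at 276 °C, work the stoichiometry in partial pressures (P_i = n_iRT/V).
P(O2) required for 1.57 atm of CO = (1/2) × 1.57 = 0.7850 atm; available 0.283 atm, so O2 is limiting.
P(CO) remaining = 1.57 − (2/1) × 0.283 = 1.004 atm
P(gaseous products) = (2)/1 × 0.283 = 0.5660 atm
P_total at 276 °C = 1.004 + 0.5660 = 1.570 atm
Scaling to 114 °C: P = 1.570 × 387.15/549.15 = 1.107 atm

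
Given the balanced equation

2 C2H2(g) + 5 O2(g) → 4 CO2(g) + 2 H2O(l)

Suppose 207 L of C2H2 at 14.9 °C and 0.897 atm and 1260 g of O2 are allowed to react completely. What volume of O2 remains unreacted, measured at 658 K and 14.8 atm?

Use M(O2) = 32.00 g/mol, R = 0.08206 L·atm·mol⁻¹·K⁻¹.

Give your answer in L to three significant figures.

n(C2H2) = PV/RT = (0.897 × 207) / (0.08206 × 288.05) = 7.855 mol
n(O2) = 1260 / 32.00 = 39.38 mol
For 7.855 mol C2H2, stoichiometry requires (5/2) × 7.855 = 19.64 mol O2; 39.38 mol is available, so C2H2 is limiting.
n(O2) consumed = (5/2) × 7.855 = 19.64 mol; remaining = 39.38 − 19.64 = 19.74 mol
V(O2) = nRT/P = 19.74 × 0.08206 × 658 / 14.8 = 72.02 L

72.0 L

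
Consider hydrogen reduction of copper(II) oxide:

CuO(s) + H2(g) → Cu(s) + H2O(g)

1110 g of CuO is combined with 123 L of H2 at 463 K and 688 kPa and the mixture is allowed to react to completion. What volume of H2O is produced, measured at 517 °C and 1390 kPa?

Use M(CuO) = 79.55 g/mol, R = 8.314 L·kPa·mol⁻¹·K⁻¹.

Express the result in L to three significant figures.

65.9 L

n(CuO) = 1110 / 79.55 = 13.95 mol
n(H2) = PV/RT = (688 × 123) / (8.314 × 463) = 21.98 mol
For 13.95 mol CuO, stoichiometry requires (1/1) × 13.95 = 13.95 mol H2; 21.98 mol is available, so CuO is limiting.
n(H2O) = (1/1) × 13.95 = 13.95 mol
V(H2O) = nRT/P = 13.95 × 8.314 × 790.15 / 1390 = 65.93 L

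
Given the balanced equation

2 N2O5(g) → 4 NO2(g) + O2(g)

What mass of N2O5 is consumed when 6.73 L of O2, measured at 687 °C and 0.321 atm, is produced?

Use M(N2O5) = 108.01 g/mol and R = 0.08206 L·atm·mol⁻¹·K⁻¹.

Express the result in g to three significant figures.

5.92 g

n(O2) = PV/RT = (0.321 × 6.73) / (0.08206 × 960.15) = 0.02742 mol
n(N2O5) = (2/1) × 0.02742 = 0.05484 mol
m(N2O5) = 0.05484 × 108.01 = 5.923 g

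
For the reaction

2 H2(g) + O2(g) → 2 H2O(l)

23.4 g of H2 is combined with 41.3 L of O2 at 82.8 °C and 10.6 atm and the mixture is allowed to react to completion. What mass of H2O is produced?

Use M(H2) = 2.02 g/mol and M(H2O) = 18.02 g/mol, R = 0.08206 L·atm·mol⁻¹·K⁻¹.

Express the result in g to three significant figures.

209 g

n(H2) = 23.4 / 2.02 = 11.58 mol
n(O2) = PV/RT = (10.6 × 41.3) / (0.08206 × 355.95) = 14.99 mol
For 11.58 mol H2, stoichiometry requires (1/2) × 11.58 = 5.790 mol O2; 14.99 mol is available, so H2 is limiting.
n(H2O) = (2/2) × 11.58 = 11.58 mol
m(H2O) = 11.58 × 18.02 = 208.7 g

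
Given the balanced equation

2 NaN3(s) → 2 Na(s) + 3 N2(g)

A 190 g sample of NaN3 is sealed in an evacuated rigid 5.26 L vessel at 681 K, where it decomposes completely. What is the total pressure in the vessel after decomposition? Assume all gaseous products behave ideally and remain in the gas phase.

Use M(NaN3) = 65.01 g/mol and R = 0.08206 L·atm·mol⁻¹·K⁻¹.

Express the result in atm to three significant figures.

n(NaN3) = 190 / 65.01 = 2.923 mol
n(gas produced) = (3/2) × 2.923 = 4.385 mol
P = nRT/V = 4.385 × 0.08206 × 681 / 5.26 = 46.59 atm

46.6 atm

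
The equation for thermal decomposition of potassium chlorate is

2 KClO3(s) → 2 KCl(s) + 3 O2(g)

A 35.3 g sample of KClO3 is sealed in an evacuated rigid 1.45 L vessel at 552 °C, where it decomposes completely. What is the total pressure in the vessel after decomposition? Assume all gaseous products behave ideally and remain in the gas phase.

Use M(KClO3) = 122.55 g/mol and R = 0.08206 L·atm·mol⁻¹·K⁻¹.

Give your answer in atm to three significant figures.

n(KClO3) = 35.3 / 122.55 = 0.2880 mol
n(gas produced) = (3/2) × 0.2880 = 0.4320 mol
P = nRT/V = 0.4320 × 0.08206 × 825.15 / 1.45 = 20.17 atm

20.2 atm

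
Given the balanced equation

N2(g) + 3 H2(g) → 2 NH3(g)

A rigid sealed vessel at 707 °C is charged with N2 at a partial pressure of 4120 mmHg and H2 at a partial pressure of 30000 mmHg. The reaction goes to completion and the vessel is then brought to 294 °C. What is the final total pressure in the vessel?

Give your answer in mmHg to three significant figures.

15000 mmHg

At constant V, partial pressures at 707 °C are proportional to moles, so apply stoichiometry directly to pressures.
P(H2) required for 4120 mmHg of N2 = (3/1) × 4120 = 12360 mmHg; available 30000 mmHg, so N2 is limiting.
P(H2) remaining = 30000 − (3/1) × 4120 = 17640 mmHg
P(gaseous products) = (2)/1 × 4120 = 8240 mmHg
P_total at 707 °C = 17640 + 8240 = 25880 mmHg
Scaling to 294 °C: P = 25880 × 567.15/980.15 = 14980 mmHg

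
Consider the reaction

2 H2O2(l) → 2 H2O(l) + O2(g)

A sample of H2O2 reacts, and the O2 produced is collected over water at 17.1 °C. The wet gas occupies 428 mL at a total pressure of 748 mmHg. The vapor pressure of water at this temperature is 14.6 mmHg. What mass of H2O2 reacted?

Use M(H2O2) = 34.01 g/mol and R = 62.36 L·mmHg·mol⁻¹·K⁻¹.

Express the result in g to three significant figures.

P(O2) = 748 − 14.6 = 733.4 mmHg
n(O2) = PV/RT = (733.4 × 0.4280) / (62.36 × 290.25) = 0.01734 mol
n(H2O2) = (2/1) × 0.01734 = 0.03468 mol
m(H2O2) = 0.03468 × 34.01 = 1.179 g

1.18 g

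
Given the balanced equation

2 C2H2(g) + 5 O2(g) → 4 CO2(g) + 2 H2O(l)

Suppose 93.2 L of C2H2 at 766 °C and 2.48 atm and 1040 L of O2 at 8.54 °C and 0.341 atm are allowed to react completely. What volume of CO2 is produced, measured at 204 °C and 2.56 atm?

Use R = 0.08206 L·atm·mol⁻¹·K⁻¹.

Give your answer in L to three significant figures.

82.9 L

n(C2H2) = PV/RT = (2.48 × 93.2) / (0.08206 × 1039.15) = 2.711 mol
n(O2) = PV/RT = (0.341 × 1040) / (0.08206 × 281.69) = 15.34 mol
For 2.711 mol C2H2, stoichiometry requires (5/2) × 2.711 = 6.777 mol O2; 15.34 mol is available, so C2H2 is limiting.
n(CO2) = (4/2) × 2.711 = 5.422 mol
V(CO2) = nRT/P = 5.422 × 0.08206 × 477.15 / 2.56 = 82.93 L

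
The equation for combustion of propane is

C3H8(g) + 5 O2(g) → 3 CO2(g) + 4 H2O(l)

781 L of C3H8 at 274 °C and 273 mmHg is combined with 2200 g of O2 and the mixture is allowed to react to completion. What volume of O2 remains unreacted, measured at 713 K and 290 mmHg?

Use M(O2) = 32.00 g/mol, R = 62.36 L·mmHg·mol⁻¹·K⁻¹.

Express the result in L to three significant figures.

n(C3H8) = PV/RT = (273 × 781) / (62.36 × 547.15) = 6.249 mol
n(O2) = 2200 / 32.00 = 68.75 mol
For 6.249 mol C3H8, stoichiometry requires (5/1) × 6.249 = 31.24 mol O2; 68.75 mol is available, so C3H8 is limiting.
n(O2) consumed = (5/1) × 6.249 = 31.24 mol; remaining = 68.75 − 31.24 = 37.51 mol
V(O2) = nRT/P = 37.51 × 62.36 × 713 / 290 = 5751 L

5750 L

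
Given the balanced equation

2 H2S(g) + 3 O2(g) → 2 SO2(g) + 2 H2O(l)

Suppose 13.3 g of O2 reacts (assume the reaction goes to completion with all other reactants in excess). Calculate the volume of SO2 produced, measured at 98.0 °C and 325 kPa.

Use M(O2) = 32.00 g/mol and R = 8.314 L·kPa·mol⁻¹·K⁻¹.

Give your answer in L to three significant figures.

2.63 L

n(O2) = 13.30 / 32.00 = 0.4156 mol
n(SO2) = (2/3) × 0.4156 = 0.2771 mol
V = nRT/P = 0.2771 × 8.314 × 371.15 / 325 = 2.631 L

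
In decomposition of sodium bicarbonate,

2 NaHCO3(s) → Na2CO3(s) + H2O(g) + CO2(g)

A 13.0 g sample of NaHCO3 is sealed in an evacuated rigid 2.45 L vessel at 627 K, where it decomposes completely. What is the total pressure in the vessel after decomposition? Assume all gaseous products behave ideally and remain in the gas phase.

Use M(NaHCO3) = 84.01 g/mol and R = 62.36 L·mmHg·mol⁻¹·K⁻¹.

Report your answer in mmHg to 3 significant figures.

2470 mmHg

n(NaHCO3) = 13.0 / 84.01 = 0.1547 mol
n(gas produced) = (2/2) × 0.1547 = 0.1547 mol
P = nRT/V = 0.1547 × 62.36 × 627 / 2.45 = 2469 mmHg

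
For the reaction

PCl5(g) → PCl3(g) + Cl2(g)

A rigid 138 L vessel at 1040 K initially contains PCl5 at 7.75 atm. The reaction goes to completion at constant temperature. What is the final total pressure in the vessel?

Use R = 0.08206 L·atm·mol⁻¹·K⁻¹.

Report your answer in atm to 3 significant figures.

15.5 atm

At constant T and V, P ∝ n(gas): 1 mol gas → 2 mol gas.
P_final = (2/1) × 7.75 = 15.50 atm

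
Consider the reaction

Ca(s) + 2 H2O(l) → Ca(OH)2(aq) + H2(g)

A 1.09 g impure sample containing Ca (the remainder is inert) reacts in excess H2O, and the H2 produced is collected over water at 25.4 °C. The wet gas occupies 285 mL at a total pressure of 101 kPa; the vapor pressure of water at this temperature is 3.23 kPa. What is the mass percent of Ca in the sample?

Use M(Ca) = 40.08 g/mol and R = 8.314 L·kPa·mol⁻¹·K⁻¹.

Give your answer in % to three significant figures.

P(H2) = 101 − 3.23 = 97.77 kPa
n(H2) = PV/RT = (97.77 × 0.2850) / (8.314 × 298.55) = 0.01123 mol
n(Ca) = (1/1) × 0.01123 = 0.01123 mol
m(Ca) = 0.01123 × 40.08 = 0.4501 g
%Ca = 0.4501 / 1.09 × 100 = 41.29%

41.3 %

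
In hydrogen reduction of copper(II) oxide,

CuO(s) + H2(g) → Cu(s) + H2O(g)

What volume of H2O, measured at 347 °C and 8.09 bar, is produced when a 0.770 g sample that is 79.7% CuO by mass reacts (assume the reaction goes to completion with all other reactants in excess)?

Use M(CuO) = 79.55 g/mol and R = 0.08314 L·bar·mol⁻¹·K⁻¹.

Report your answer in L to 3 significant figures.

mass of CuO = 0.770 × 79.7/100 = 0.6137 g
n(CuO) = 0.6137 / 79.55 = 0.007715 mol
n(H2O) = (1/1) × 0.007715 = 0.007715 mol
V = nRT/P = 0.007715 × 0.08314 × 620.15 / 8.09 = 0.04917 L

0.0492 L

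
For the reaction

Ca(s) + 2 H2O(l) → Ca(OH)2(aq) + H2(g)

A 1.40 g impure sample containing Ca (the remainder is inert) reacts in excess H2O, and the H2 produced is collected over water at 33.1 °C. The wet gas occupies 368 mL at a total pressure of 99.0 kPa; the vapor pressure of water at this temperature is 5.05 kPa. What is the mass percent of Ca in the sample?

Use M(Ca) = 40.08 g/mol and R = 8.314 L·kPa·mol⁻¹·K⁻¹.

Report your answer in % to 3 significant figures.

P(H2) = 99.0 − 5.05 = 93.95 kPa
n(H2) = PV/RT = (93.95 × 0.3680) / (8.314 × 306.25) = 0.01358 mol
n(Ca) = (1/1) × 0.01358 = 0.01358 mol
m(Ca) = 0.01358 × 40.08 = 0.5443 g
%Ca = 0.5443 / 1.40 × 100 = 38.88%

38.9 %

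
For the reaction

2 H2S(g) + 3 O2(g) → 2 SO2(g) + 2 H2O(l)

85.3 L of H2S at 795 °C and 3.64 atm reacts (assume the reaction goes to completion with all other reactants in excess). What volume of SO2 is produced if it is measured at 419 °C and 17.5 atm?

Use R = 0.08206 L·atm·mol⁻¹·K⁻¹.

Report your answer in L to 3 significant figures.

n(H2S) = PV/RT = (3.64 × 85.3) / (0.08206 × 1068.15) = 3.542 mol
n(SO2) = (2/2) × 3.542 = 3.542 mol
V = nRT/P = 3.542 × 0.08206 × 692.15 / 17.5 = 11.50 L

11.5 L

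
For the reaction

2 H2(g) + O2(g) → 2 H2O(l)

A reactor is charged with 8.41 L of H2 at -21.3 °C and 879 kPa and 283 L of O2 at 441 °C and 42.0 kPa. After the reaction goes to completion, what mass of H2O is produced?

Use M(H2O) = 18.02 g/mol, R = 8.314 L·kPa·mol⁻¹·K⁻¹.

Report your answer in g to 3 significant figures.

63.6 g

n(H2) = PV/RT = (879 × 8.41) / (8.314 × 251.85) = 3.530 mol
n(O2) = PV/RT = (42.0 × 283) / (8.314 × 714.15) = 2.002 mol
For 3.530 mol H2, stoichiometry requires (1/2) × 3.530 = 1.765 mol O2; 2.002 mol is available, so H2 is limiting.
n(H2O) = (2/2) × 3.530 = 3.530 mol
m(H2O) = 3.530 × 18.02 = 63.61 g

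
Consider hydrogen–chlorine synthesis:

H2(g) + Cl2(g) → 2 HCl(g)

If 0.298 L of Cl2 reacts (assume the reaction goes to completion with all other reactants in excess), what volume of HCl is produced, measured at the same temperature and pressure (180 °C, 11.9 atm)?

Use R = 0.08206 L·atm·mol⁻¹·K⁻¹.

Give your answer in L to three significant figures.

At constant T and P, gas volumes are in the mole ratio: V(HCl) = (2/1) × 0.298 = 0.5960 L

0.596 L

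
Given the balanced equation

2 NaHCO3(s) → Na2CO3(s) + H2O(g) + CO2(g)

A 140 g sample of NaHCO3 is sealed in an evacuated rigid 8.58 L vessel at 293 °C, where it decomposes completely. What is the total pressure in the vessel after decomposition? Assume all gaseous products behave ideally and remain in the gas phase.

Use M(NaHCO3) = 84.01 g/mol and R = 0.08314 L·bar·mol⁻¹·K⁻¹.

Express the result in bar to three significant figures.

9.14 bar

n(NaHCO3) = 140 / 84.01 = 1.666 mol
n(gas produced) = (2/2) × 1.666 = 1.666 mol
P = nRT/V = 1.666 × 0.08314 × 566.15 / 8.58 = 9.140 bar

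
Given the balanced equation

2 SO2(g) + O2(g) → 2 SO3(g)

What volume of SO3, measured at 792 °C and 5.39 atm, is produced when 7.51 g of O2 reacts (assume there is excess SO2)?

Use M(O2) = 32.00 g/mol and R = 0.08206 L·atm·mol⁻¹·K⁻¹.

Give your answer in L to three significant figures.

7.61 L

n(O2) = 7.510 / 32.00 = 0.2347 mol
n(SO3) = (2/1) × 0.2347 = 0.4694 mol
V = nRT/P = 0.4694 × 0.08206 × 1065.15 / 5.39 = 7.612 L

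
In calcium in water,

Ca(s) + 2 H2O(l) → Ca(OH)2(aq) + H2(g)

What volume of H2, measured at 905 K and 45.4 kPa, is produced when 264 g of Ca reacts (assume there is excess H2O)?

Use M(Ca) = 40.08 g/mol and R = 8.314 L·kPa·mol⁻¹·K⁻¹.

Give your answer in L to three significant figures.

n(Ca) = 264.0 / 40.08 = 6.587 mol
n(H2) = (1/1) × 6.587 = 6.587 mol
V = nRT/P = 6.587 × 8.314 × 905 / 45.4 = 1092 L

1090 L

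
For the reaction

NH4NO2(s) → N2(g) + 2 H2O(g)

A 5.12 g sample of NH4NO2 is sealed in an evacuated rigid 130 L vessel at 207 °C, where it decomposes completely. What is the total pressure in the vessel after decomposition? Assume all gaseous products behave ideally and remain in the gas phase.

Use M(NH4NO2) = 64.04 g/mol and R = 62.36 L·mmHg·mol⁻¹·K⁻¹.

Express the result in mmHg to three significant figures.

55.2 mmHg

n(NH4NO2) = 5.12 / 64.04 = 0.07995 mol
n(gas produced) = (3/1) × 0.07995 = 0.2398 mol
P = nRT/V = 0.2398 × 62.36 × 480.15 / 130 = 55.23 mmHg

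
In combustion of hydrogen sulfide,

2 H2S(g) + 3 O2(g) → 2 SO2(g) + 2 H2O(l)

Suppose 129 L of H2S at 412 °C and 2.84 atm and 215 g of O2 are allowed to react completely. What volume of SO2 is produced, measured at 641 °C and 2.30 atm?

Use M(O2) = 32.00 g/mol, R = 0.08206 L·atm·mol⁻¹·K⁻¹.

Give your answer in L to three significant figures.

146 L

n(H2S) = PV/RT = (2.84 × 129) / (0.08206 × 685.15) = 6.516 mol
n(O2) = 215 / 32.00 = 6.719 mol
For 6.516 mol H2S, stoichiometry requires (3/2) × 6.516 = 9.774 mol O2; 6.719 mol is available, so O2 is limiting.
n(SO2) = (2/3) × 6.719 = 4.479 mol
V(SO2) = nRT/P = 4.479 × 0.08206 × 914.15 / 2.30 = 146.1 L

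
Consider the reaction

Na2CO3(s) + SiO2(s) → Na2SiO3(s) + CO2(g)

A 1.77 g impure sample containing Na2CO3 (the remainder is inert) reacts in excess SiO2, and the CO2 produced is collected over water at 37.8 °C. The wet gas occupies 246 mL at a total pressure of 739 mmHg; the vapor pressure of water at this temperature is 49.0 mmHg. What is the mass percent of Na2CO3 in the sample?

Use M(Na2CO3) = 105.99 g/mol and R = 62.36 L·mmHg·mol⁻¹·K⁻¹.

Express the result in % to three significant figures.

52.4 %

P(CO2) = 739 − 49.0 = 690.0 mmHg
n(CO2) = PV/RT = (690.0 × 0.2460) / (62.36 × 310.95) = 0.008754 mol
n(Na2CO3) = (1/1) × 0.008754 = 0.008754 mol
m(Na2CO3) = 0.008754 × 105.99 = 0.9278 g
%Na2CO3 = 0.9278 / 1.77 × 100 = 52.42%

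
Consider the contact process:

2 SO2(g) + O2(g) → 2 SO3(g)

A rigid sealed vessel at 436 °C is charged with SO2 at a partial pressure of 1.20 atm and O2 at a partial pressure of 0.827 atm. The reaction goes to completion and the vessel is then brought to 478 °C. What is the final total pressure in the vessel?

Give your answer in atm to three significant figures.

Because the vessel is rigid and T is held at 436 °C, work the stoichiometry in partial pressures (P_i = n_iRT/V).
P(O2) required for 1.20 atm of SO2 = (1/2) × 1.20 = 0.6000 atm; available 0.827 atm, so SO2 is limiting.
P(O2) remaining = 0.827 − (1/2) × 1.20 = 0.2270 atm
P(gaseous products) = (2)/2 × 1.20 = 1.200 atm
P_total at 436 °C = 0.2270 + 1.200 = 1.427 atm
Scaling to 478 °C: P = 1.427 × 751.15/709.15 = 1.512 atm

1.51 atm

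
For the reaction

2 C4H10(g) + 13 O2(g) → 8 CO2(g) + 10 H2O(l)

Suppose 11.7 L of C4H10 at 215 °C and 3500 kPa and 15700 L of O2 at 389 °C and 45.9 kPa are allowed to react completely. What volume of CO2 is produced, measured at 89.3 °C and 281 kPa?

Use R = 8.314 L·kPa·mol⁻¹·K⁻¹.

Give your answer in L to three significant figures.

n(C4H10) = PV/RT = (3500 × 11.7) / (8.314 × 488.15) = 10.09 mol
n(O2) = PV/RT = (45.9 × 15700) / (8.314 × 662.15) = 130.9 mol
For 10.09 mol C4H10, stoichiometry requires (13/2) × 10.09 = 65.58 mol O2; 130.9 mol is available, so C4H10 is limiting.
n(CO2) = (8/2) × 10.09 = 40.36 mol
V(CO2) = nRT/P = 40.36 × 8.314 × 362.45 / 281 = 432.8 L

433 L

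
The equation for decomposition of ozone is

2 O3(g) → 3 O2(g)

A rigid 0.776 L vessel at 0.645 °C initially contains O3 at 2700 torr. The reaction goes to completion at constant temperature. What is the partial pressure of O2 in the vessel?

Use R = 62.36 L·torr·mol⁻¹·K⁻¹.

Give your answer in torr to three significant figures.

4050 torr

n(O3)₀ = PV/RT = (2700 × 0.776) / (62.36 × 273.795) = 0.1227 mol
n(O2) = (3/2) × 0.1227 = 0.1840 mol
P(O2) = nRT/V = 0.1840 × 62.36 × 273.795 / 0.776 = 4048 torr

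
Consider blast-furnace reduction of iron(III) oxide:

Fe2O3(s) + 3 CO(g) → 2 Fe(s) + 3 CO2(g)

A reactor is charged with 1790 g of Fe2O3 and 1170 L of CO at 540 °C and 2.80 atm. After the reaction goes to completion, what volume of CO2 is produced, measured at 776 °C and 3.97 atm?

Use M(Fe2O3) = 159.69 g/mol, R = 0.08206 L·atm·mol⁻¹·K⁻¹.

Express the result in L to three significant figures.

729 L

n(Fe2O3) = 1790 / 159.69 = 11.21 mol
n(CO) = PV/RT = (2.80 × 1170) / (0.08206 × 813.15) = 49.10 mol
For 11.21 mol Fe2O3, stoichiometry requires (3/1) × 11.21 = 33.63 mol CO; 49.10 mol is available, so Fe2O3 is limiting.
n(CO2) = (3/1) × 11.21 = 33.63 mol
V(CO2) = nRT/P = 33.63 × 0.08206 × 1049.15 / 3.97 = 729.3 L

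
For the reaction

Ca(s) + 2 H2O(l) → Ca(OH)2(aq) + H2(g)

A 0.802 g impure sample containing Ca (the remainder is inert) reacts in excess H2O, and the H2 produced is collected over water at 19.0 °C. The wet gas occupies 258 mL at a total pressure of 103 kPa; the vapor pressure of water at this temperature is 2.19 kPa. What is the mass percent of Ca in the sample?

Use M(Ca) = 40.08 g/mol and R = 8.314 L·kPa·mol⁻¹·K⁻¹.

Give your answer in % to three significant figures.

53.5 %

P(H2) = 103 − 2.19 = 100.8 kPa
n(H2) = PV/RT = (100.8 × 0.2580) / (8.314 × 292.15) = 0.01071 mol
n(Ca) = (1/1) × 0.01071 = 0.01071 mol
m(Ca) = 0.01071 × 40.08 = 0.4293 g
%Ca = 0.4293 / 0.802 × 100 = 53.53%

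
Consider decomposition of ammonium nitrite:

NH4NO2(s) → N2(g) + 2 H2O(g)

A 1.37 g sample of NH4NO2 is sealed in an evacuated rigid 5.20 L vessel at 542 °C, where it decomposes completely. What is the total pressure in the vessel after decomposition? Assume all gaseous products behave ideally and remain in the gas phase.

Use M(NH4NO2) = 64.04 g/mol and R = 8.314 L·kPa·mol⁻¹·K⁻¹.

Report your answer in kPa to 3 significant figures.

n(NH4NO2) = 1.37 / 64.04 = 0.02139 mol
n(gas produced) = (3/1) × 0.02139 = 0.06417 mol
P = nRT/V = 0.06417 × 8.314 × 815.15 / 5.20 = 83.63 kPa

83.6 kPa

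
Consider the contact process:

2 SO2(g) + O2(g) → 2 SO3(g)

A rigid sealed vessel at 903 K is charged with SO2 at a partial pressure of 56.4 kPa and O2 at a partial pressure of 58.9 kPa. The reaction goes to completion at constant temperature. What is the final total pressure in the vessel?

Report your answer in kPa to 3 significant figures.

87.1 kPa

At constant V, partial pressures at 903 K are proportional to moles, so apply stoichiometry directly to pressures.
P(O2) required for 56.4 kPa of SO2 = (1/2) × 56.4 = 28.20 kPa; available 58.9 kPa, so SO2 is limiting.
P(O2) remaining = 58.9 − (1/2) × 56.4 = 30.70 kPa
P(gaseous products) = (2)/2 × 56.4 = 56.40 kPa
P_total at 903 K = 30.70 + 56.40 = 87.10 kPa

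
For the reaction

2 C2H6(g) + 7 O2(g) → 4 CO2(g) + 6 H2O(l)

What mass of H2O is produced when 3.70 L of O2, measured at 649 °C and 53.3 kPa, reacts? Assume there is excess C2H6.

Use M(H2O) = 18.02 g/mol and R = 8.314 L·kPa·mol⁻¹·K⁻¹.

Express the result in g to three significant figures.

0.397 g

n(O2) = PV/RT = (53.3 × 3.70) / (8.314 × 922.15) = 0.02572 mol
n(H2O) = (6/7) × 0.02572 = 0.02205 mol
m(H2O) = 0.02205 × 18.02 = 0.3973 g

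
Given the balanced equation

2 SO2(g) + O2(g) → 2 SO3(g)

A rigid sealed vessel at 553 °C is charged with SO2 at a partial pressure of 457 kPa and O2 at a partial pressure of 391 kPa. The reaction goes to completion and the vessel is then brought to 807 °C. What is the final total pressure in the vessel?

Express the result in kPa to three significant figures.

810 kPa

At constant V, partial pressures at 553 °C are proportional to moles, so apply stoichiometry directly to pressures.
P(O2) required for 457 kPa of SO2 = (1/2) × 457 = 228.5 kPa; available 391 kPa, so SO2 is limiting.
P(O2) remaining = 391 − (1/2) × 457 = 162.5 kPa
P(gaseous products) = (2)/2 × 457 = 457.0 kPa
P_total at 553 °C = 162.5 + 457.0 = 619.5 kPa
Scaling to 807 °C: P = 619.5 × 1080.15/826.15 = 810.0 kPa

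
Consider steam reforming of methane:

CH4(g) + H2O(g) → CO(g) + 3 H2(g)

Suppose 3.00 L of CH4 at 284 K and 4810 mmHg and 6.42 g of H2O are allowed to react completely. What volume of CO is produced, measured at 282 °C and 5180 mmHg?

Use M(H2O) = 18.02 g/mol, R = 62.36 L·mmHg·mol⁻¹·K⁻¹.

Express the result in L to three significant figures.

n(CH4) = PV/RT = (4810 × 3.00) / (62.36 × 284) = 0.8148 mol
n(H2O) = 6.42 / 18.02 = 0.3563 mol
For 0.8148 mol CH4, stoichiometry requires (1/1) × 0.8148 = 0.8148 mol H2O; 0.3563 mol is available, so H2O is limiting.
n(CO) = (1/1) × 0.3563 = 0.3563 mol
V(CO) = nRT/P = 0.3563 × 62.36 × 555.15 / 5180 = 2.381 L

2.38 L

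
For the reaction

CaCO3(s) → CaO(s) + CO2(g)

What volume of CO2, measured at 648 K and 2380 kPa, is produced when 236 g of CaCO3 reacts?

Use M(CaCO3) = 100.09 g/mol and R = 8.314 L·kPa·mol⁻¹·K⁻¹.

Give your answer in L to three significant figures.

5.34 L

n(CaCO3) = 236.0 / 100.09 = 2.358 mol
n(CO2) = (1/1) × 2.358 = 2.358 mol
V = nRT/P = 2.358 × 8.314 × 648 / 2380 = 5.338 L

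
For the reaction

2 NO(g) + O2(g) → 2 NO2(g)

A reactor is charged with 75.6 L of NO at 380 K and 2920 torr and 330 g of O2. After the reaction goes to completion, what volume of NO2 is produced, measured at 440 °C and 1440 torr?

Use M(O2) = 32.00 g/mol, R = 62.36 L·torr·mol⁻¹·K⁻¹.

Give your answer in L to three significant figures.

288 L

n(NO) = PV/RT = (2920 × 75.6) / (62.36 × 380) = 9.316 mol
n(O2) = 330 / 32.00 = 10.31 mol
For 9.316 mol NO, stoichiometry requires (1/2) × 9.316 = 4.658 mol O2; 10.31 mol is available, so NO is limiting.
n(NO2) = (2/2) × 9.316 = 9.316 mol
V(NO2) = nRT/P = 9.316 × 62.36 × 713.15 / 1440 = 287.7 L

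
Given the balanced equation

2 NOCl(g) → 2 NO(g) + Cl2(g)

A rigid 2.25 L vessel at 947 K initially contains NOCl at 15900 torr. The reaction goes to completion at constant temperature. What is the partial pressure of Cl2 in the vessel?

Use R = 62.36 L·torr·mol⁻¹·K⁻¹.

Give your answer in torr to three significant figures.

7950 torr

n(NOCl)₀ = PV/RT = (15900 × 2.25) / (62.36 × 947) = 0.6058 mol
n(Cl2) = (1/2) × 0.6058 = 0.3029 mol
P(Cl2) = nRT/V = 0.3029 × 62.36 × 947 / 2.25 = 7950 torr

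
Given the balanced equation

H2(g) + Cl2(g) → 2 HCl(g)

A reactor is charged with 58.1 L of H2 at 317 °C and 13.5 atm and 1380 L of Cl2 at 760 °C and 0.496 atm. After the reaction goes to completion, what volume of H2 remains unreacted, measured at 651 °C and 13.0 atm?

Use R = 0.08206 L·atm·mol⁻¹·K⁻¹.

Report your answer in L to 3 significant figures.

47.4 L

n(H2) = PV/RT = (13.5 × 58.1) / (0.08206 × 590.15) = 16.20 mol
n(Cl2) = PV/RT = (0.496 × 1380) / (0.08206 × 1033.15) = 8.074 mol
For 16.20 mol H2, stoichiometry requires (1/1) × 16.20 = 16.20 mol Cl2; 8.074 mol is available, so Cl2 is limiting.
n(H2) consumed = (1/1) × 8.074 = 8.074 mol; remaining = 16.20 − 8.074 = 8.126 mol
V(H2) = nRT/P = 8.126 × 0.08206 × 924.15 / 13.0 = 47.40 L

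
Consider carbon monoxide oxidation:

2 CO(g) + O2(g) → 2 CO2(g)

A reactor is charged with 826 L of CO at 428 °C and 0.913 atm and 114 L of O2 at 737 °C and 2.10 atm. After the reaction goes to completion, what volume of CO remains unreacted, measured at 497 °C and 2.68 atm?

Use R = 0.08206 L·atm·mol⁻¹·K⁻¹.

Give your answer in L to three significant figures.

173 L

n(CO) = PV/RT = (0.913 × 826) / (0.08206 × 701.15) = 13.11 mol
n(O2) = PV/RT = (2.10 × 114) / (0.08206 × 1010.15) = 2.888 mol
For 13.11 mol CO, stoichiometry requires (1/2) × 13.11 = 6.555 mol O2; 2.888 mol is available, so O2 is limiting.
n(CO) consumed = (2/1) × 2.888 = 5.776 mol; remaining = 13.11 − 5.776 = 7.334 mol
V(CO) = nRT/P = 7.334 × 0.08206 × 770.15 / 2.68 = 172.9 L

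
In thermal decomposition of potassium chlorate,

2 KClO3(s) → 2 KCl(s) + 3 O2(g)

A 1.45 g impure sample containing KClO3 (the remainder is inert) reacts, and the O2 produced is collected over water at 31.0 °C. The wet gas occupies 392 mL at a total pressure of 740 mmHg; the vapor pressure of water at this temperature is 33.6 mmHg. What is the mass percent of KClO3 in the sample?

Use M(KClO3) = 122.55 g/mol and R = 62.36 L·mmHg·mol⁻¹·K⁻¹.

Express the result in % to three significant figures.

P(O2) = 740 − 33.6 = 706.4 mmHg
n(O2) = PV/RT = (706.4 × 0.3920) / (62.36 × 304.15) = 0.01460 mol
n(KClO3) = (2/3) × 0.01460 = 0.009733 mol
m(KClO3) = 0.009733 × 122.55 = 1.193 g
%KClO3 = 1.193 / 1.45 × 100 = 82.28%

82.3 %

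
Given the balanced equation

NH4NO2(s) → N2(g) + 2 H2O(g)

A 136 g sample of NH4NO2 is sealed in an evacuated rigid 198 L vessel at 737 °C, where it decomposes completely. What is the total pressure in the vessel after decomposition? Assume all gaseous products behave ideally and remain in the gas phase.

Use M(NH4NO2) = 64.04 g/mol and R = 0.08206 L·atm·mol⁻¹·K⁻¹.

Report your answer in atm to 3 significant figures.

n(NH4NO2) = 136 / 64.04 = 2.124 mol
n(gas produced) = (3/1) × 2.124 = 6.372 mol
P = nRT/V = 6.372 × 0.08206 × 1010.15 / 198 = 2.668 atm

2.67 atm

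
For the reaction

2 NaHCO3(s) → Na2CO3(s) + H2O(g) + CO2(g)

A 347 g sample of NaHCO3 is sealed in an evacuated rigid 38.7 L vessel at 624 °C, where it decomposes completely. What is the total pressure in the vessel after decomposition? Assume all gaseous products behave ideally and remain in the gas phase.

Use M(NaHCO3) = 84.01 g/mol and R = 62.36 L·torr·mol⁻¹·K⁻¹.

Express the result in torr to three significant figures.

5970 torr

n(NaHCO3) = 347 / 84.01 = 4.130 mol
n(gas produced) = (2/2) × 4.130 = 4.130 mol
P = nRT/V = 4.130 × 62.36 × 897.15 / 38.7 = 5970 torr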